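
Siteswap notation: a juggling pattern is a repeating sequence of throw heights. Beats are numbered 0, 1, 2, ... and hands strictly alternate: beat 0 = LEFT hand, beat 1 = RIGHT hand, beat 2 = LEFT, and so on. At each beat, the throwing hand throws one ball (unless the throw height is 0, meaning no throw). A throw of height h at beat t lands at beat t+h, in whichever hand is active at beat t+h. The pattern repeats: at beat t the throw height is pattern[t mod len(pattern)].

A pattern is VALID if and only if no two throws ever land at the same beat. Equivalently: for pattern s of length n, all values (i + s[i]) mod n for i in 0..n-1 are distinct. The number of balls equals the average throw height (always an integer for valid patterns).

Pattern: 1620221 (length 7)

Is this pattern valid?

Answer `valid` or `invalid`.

i=0: (i + s[i]) mod n = (0 + 1) mod 7 = 1
i=1: (i + s[i]) mod n = (1 + 6) mod 7 = 0
i=2: (i + s[i]) mod n = (2 + 2) mod 7 = 4
i=3: (i + s[i]) mod n = (3 + 0) mod 7 = 3
i=4: (i + s[i]) mod n = (4 + 2) mod 7 = 6
i=5: (i + s[i]) mod n = (5 + 2) mod 7 = 0
i=6: (i + s[i]) mod n = (6 + 1) mod 7 = 0
Residues: [1, 0, 4, 3, 6, 0, 0], distinct: False

Answer: invalid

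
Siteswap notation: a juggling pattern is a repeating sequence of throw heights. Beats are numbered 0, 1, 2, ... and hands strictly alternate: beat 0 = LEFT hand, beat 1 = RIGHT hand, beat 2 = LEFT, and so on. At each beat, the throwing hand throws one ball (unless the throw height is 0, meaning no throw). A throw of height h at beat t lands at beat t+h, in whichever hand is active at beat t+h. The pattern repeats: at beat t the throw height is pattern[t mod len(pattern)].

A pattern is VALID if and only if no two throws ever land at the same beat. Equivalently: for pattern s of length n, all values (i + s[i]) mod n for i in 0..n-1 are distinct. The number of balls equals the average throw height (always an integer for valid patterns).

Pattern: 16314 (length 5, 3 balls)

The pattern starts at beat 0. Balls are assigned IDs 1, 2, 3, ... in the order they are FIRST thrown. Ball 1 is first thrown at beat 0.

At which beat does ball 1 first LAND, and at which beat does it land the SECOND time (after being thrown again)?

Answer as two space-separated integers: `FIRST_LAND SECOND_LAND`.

Beat 0 (L): throw ball1 h=1 -> lands@1:R; in-air after throw: [b1@1:R]
Beat 1 (R): throw ball1 h=6 -> lands@7:R; in-air after throw: [b1@7:R]
Beat 2 (L): throw ball2 h=3 -> lands@5:R; in-air after throw: [b2@5:R b1@7:R]
Beat 3 (R): throw ball3 h=1 -> lands@4:L; in-air after throw: [b3@4:L b2@5:R b1@7:R]
Beat 4 (L): throw ball3 h=4 -> lands@8:L; in-air after throw: [b2@5:R b1@7:R b3@8:L]
Beat 5 (R): throw ball2 h=1 -> lands@6:L; in-air after throw: [b2@6:L b1@7:R b3@8:L]
Beat 6 (L): throw ball2 h=6 -> lands@12:L; in-air after throw: [b1@7:R b3@8:L b2@12:L]
Beat 7 (R): throw ball1 h=3 -> lands@10:L; in-air after throw: [b3@8:L b1@10:L b2@12:L]
Ball 1: thrown@0 h=1 -> first land @1; rethrown@1 h=6 -> second land @7

Answer: 1 7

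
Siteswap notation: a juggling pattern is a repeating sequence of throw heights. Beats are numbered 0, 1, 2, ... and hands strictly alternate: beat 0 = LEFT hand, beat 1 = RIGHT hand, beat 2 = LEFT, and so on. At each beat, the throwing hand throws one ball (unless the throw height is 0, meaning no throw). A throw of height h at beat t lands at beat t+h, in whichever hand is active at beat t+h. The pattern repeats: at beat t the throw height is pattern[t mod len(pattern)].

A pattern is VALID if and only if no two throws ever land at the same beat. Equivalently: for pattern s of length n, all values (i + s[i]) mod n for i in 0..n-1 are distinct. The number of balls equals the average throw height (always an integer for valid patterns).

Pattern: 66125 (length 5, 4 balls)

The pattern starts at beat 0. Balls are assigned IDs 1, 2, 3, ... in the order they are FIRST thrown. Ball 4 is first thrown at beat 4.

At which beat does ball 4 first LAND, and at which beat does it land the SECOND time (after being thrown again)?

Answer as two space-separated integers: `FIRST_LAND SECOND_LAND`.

Beat 0 (L): throw ball1 h=6 -> lands@6:L; in-air after throw: [b1@6:L]
Beat 1 (R): throw ball2 h=6 -> lands@7:R; in-air after throw: [b1@6:L b2@7:R]
Beat 2 (L): throw ball3 h=1 -> lands@3:R; in-air after throw: [b3@3:R b1@6:L b2@7:R]
Beat 3 (R): throw ball3 h=2 -> lands@5:R; in-air after throw: [b3@5:R b1@6:L b2@7:R]
Beat 4 (L): throw ball4 h=5 -> lands@9:R; in-air after throw: [b3@5:R b1@6:L b2@7:R b4@9:R]
Beat 5 (R): throw ball3 h=6 -> lands@11:R; in-air after throw: [b1@6:L b2@7:R b4@9:R b3@11:R]
Beat 6 (L): throw ball1 h=6 -> lands@12:L; in-air after throw: [b2@7:R b4@9:R b3@11:R b1@12:L]
Beat 7 (R): throw ball2 h=1 -> lands@8:L; in-air after throw: [b2@8:L b4@9:R b3@11:R b1@12:L]
Beat 8 (L): throw ball2 h=2 -> lands@10:L; in-air after throw: [b4@9:R b2@10:L b3@11:R b1@12:L]
Beat 9 (R): throw ball4 h=5 -> lands@14:L; in-air after throw: [b2@10:L b3@11:R b1@12:L b4@14:L]
Beat 10 (L): throw ball2 h=6 -> lands@16:L; in-air after throw: [b3@11:R b1@12:L b4@14:L b2@16:L]
Beat 11 (R): throw ball3 h=6 -> lands@17:R; in-air after throw: [b1@12:L b4@14:L b2@16:L b3@17:R]
Beat 12 (L): throw ball1 h=1 -> lands@13:R; in-air after throw: [b1@13:R b4@14:L b2@16:L b3@17:R]
Beat 13 (R): throw ball1 h=2 -> lands@15:R; in-air after throw: [b4@14:L b1@15:R b2@16:L b3@17:R]
Beat 14 (L): throw ball4 h=5 -> lands@19:R; in-air after throw: [b1@15:R b2@16:L b3@17:R b4@19:R]
Ball 4: thrown@4 h=5 -> first land @9; rethrown@9 h=5 -> second land @14

Answer: 9 14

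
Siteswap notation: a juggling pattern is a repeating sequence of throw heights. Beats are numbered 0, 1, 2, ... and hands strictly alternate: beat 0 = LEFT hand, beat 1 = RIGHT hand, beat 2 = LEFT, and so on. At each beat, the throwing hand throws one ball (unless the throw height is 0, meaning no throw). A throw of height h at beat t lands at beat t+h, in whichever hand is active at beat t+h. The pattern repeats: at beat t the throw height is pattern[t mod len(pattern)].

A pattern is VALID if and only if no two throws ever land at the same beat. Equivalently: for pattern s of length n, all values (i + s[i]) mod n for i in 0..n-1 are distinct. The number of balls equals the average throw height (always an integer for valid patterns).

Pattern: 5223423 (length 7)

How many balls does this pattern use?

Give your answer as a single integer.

Pattern = [5, 2, 2, 3, 4, 2, 3], length n = 7
  position 0: throw height = 5, running sum = 5
  position 1: throw height = 2, running sum = 7
  position 2: throw height = 2, running sum = 9
  position 3: throw height = 3, running sum = 12
  position 4: throw height = 4, running sum = 16
  position 5: throw height = 2, running sum = 18
  position 6: throw height = 3, running sum = 21
Total sum = 21; balls = sum / n = 21 / 7 = 3

Answer: 3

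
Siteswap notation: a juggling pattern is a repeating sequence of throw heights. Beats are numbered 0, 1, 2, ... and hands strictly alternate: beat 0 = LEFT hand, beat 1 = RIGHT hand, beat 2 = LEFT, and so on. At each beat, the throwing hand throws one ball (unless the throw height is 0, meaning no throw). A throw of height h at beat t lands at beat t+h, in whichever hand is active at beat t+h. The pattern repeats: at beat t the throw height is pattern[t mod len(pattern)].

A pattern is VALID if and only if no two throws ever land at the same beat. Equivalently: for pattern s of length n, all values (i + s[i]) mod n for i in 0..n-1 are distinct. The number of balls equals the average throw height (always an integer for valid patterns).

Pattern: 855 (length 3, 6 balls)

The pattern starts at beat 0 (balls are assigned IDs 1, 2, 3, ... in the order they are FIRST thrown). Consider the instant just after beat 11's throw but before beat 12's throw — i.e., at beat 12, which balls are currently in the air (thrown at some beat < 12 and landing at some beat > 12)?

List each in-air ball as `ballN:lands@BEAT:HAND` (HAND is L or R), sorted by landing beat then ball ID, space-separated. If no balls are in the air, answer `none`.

Answer: ball1:lands@13:R ball2:lands@14:L ball6:lands@15:R ball4:lands@16:L ball5:lands@17:R

Derivation:
Beat 0 (L): throw ball1 h=8 -> lands@8:L; in-air after throw: [b1@8:L]
Beat 1 (R): throw ball2 h=5 -> lands@6:L; in-air after throw: [b2@6:L b1@8:L]
Beat 2 (L): throw ball3 h=5 -> lands@7:R; in-air after throw: [b2@6:L b3@7:R b1@8:L]
Beat 3 (R): throw ball4 h=8 -> lands@11:R; in-air after throw: [b2@6:L b3@7:R b1@8:L b4@11:R]
Beat 4 (L): throw ball5 h=5 -> lands@9:R; in-air after throw: [b2@6:L b3@7:R b1@8:L b5@9:R b4@11:R]
Beat 5 (R): throw ball6 h=5 -> lands@10:L; in-air after throw: [b2@6:L b3@7:R b1@8:L b5@9:R b6@10:L b4@11:R]
Beat 6 (L): throw ball2 h=8 -> lands@14:L; in-air after throw: [b3@7:R b1@8:L b5@9:R b6@10:L b4@11:R b2@14:L]
Beat 7 (R): throw ball3 h=5 -> lands@12:L; in-air after throw: [b1@8:L b5@9:R b6@10:L b4@11:R b3@12:L b2@14:L]
Beat 8 (L): throw ball1 h=5 -> lands@13:R; in-air after throw: [b5@9:R b6@10:L b4@11:R b3@12:L b1@13:R b2@14:L]
Beat 9 (R): throw ball5 h=8 -> lands@17:R; in-air after throw: [b6@10:L b4@11:R b3@12:L b1@13:R b2@14:L b5@17:R]
Beat 10 (L): throw ball6 h=5 -> lands@15:R; in-air after throw: [b4@11:R b3@12:L b1@13:R b2@14:L b6@15:R b5@17:R]
Beat 11 (R): throw ball4 h=5 -> lands@16:L; in-air after throw: [b3@12:L b1@13:R b2@14:L b6@15:R b4@16:L b5@17:R]
Beat 12 (L): throw ball3 h=8 -> lands@20:L; in-air after throw: [b1@13:R b2@14:L b6@15:R b4@16:L b5@17:R b3@20:L]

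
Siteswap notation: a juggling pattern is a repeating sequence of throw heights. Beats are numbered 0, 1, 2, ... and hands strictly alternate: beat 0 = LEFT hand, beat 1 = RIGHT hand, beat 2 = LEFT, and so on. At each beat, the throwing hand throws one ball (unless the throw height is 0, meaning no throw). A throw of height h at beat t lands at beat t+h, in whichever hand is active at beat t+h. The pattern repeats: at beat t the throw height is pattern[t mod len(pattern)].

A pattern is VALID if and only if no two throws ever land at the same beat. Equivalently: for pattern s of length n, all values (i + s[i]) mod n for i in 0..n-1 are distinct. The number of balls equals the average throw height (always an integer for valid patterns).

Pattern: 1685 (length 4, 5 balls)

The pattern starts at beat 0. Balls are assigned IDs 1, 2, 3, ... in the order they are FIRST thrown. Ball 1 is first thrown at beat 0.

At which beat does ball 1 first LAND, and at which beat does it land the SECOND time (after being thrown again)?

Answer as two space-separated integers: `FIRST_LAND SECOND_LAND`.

Beat 0 (L): throw ball1 h=1 -> lands@1:R; in-air after throw: [b1@1:R]
Beat 1 (R): throw ball1 h=6 -> lands@7:R; in-air after throw: [b1@7:R]
Beat 2 (L): throw ball2 h=8 -> lands@10:L; in-air after throw: [b1@7:R b2@10:L]
Beat 3 (R): throw ball3 h=5 -> lands@8:L; in-air after throw: [b1@7:R b3@8:L b2@10:L]
Beat 4 (L): throw ball4 h=1 -> lands@5:R; in-air after throw: [b4@5:R b1@7:R b3@8:L b2@10:L]
Beat 5 (R): throw ball4 h=6 -> lands@11:R; in-air after throw: [b1@7:R b3@8:L b2@10:L b4@11:R]
Beat 6 (L): throw ball5 h=8 -> lands@14:L; in-air after throw: [b1@7:R b3@8:L b2@10:L b4@11:R b5@14:L]
Beat 7 (R): throw ball1 h=5 -> lands@12:L; in-air after throw: [b3@8:L b2@10:L b4@11:R b1@12:L b5@14:L]
Ball 1: thrown@0 h=1 -> first land @1; rethrown@1 h=6 -> second land @7

Answer: 1 7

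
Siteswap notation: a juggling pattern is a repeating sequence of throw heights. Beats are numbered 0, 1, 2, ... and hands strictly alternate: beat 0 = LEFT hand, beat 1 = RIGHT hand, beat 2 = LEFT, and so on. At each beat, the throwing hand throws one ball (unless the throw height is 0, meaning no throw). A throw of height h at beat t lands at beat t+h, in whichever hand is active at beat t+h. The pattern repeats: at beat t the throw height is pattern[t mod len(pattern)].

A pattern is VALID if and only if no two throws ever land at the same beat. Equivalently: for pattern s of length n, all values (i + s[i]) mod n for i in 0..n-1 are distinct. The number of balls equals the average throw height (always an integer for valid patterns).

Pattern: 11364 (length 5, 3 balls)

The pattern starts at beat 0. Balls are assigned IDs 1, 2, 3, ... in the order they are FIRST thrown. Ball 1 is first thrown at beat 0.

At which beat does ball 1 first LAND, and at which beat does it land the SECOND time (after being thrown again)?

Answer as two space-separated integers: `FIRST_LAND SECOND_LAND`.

Answer: 1 2

Derivation:
Beat 0 (L): throw ball1 h=1 -> lands@1:R; in-air after throw: [b1@1:R]
Beat 1 (R): throw ball1 h=1 -> lands@2:L; in-air after throw: [b1@2:L]
Beat 2 (L): throw ball1 h=3 -> lands@5:R; in-air after throw: [b1@5:R]
Ball 1: thrown@0 h=1 -> first land @1; rethrown@1 h=1 -> second land @2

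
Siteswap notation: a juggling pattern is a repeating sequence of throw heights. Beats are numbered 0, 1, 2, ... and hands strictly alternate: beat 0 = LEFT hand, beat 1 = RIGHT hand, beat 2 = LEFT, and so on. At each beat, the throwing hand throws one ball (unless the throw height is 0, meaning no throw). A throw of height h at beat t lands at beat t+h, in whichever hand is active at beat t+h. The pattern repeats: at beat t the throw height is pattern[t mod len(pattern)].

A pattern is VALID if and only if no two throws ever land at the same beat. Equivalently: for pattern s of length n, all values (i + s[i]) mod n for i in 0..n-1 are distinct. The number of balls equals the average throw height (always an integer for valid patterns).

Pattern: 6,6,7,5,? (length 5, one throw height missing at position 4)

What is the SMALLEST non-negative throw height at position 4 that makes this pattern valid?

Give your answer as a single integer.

Answer: 1

Derivation:
i=0: (0 + 6) mod 5 = 1
i=1: (1 + 6) mod 5 = 2
i=2: (2 + 7) mod 5 = 4
i=3: (3 + 5) mod 5 = 3
i=4: s[i]=? (unknown)
Known residues: [1, 2, 3, 4]; need a permutation of 0..4, so missing residue r = 0
Need (4 + s) mod 5 = 0; smallest s = (0 - 4) mod 5 = 1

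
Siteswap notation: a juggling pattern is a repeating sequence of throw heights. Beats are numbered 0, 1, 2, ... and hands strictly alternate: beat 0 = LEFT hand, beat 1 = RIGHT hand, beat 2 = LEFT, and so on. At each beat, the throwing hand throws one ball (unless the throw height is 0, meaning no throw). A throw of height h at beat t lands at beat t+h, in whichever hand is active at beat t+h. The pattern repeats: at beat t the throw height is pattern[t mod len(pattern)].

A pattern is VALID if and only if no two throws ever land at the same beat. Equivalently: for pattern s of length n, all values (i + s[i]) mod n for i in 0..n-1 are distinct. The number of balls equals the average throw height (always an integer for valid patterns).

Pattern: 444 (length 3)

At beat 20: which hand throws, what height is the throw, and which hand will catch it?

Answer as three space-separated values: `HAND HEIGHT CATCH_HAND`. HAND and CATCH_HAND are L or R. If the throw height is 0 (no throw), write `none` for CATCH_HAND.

Beat 20: 20 mod 2 = 0, so hand = L
Throw height = pattern[20 mod 3] = pattern[2] = 4
Lands at beat 20+4=24, 24 mod 2 = 0, so catch hand = L

Answer: L 4 L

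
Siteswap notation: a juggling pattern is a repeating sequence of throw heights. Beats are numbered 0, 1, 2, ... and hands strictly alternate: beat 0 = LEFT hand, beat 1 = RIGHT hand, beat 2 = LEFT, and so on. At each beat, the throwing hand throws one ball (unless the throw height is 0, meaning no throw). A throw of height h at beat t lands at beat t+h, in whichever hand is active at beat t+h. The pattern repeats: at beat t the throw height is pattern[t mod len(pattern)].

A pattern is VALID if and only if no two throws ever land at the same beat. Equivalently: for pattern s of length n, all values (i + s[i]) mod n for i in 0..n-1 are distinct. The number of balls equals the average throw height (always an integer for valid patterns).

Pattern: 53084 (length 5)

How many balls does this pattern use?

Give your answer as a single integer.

Pattern = [5, 3, 0, 8, 4], length n = 5
  position 0: throw height = 5, running sum = 5
  position 1: throw height = 3, running sum = 8
  position 2: throw height = 0, running sum = 8
  position 3: throw height = 8, running sum = 16
  position 4: throw height = 4, running sum = 20
Total sum = 20; balls = sum / n = 20 / 5 = 4

Answer: 4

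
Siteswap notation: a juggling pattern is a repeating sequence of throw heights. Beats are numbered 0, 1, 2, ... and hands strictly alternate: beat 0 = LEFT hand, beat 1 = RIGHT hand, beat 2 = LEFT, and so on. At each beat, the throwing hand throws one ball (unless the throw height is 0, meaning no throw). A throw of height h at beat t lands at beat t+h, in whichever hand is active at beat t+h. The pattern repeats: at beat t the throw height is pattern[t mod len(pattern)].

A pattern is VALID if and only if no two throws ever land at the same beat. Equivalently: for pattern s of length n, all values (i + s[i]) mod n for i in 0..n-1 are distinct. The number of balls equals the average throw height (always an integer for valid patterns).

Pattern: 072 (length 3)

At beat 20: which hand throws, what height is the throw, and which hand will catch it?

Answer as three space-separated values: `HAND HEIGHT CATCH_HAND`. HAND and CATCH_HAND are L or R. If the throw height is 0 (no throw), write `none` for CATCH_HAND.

Answer: L 2 L

Derivation:
Beat 20: 20 mod 2 = 0, so hand = L
Throw height = pattern[20 mod 3] = pattern[2] = 2
Lands at beat 20+2=22, 22 mod 2 = 0, so catch hand = L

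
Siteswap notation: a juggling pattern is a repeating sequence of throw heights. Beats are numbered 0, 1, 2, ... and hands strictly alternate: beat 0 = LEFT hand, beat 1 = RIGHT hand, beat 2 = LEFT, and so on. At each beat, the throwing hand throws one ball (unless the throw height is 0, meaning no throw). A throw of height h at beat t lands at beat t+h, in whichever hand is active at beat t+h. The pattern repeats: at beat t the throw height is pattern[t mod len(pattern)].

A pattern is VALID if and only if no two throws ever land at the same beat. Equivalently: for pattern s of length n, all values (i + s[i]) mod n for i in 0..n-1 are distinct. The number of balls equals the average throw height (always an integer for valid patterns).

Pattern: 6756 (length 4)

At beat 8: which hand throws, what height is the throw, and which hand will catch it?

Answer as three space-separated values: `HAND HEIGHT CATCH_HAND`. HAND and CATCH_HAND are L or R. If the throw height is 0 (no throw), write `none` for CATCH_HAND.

Beat 8: 8 mod 2 = 0, so hand = L
Throw height = pattern[8 mod 4] = pattern[0] = 6
Lands at beat 8+6=14, 14 mod 2 = 0, so catch hand = L

Answer: L 6 L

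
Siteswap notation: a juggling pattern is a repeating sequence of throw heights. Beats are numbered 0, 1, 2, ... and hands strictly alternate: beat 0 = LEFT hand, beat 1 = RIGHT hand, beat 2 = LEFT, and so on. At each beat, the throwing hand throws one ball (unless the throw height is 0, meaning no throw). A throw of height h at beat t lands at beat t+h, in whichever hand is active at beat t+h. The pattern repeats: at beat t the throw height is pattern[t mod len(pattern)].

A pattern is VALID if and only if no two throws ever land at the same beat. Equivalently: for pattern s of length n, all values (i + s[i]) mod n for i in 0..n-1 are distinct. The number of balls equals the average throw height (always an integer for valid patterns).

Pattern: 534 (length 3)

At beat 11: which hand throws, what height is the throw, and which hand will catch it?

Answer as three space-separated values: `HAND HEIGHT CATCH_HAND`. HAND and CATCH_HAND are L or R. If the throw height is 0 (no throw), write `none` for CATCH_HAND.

Beat 11: 11 mod 2 = 1, so hand = R
Throw height = pattern[11 mod 3] = pattern[2] = 4
Lands at beat 11+4=15, 15 mod 2 = 1, so catch hand = R

Answer: R 4 R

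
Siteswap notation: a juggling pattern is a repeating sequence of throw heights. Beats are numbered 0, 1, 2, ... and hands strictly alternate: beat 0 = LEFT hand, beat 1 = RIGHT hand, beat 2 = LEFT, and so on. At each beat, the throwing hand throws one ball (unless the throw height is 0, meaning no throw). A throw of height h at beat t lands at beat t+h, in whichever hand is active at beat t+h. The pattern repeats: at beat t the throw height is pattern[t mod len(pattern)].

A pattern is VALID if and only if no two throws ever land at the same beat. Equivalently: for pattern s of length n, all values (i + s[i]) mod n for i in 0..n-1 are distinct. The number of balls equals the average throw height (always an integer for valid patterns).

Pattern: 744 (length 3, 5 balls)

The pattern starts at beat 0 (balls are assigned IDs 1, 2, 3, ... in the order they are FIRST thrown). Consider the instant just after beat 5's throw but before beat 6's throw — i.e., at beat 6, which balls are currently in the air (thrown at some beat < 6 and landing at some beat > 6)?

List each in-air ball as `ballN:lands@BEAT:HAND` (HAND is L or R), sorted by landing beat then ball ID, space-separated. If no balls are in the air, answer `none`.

Answer: ball1:lands@7:R ball5:lands@8:L ball2:lands@9:R ball4:lands@10:L

Derivation:
Beat 0 (L): throw ball1 h=7 -> lands@7:R; in-air after throw: [b1@7:R]
Beat 1 (R): throw ball2 h=4 -> lands@5:R; in-air after throw: [b2@5:R b1@7:R]
Beat 2 (L): throw ball3 h=4 -> lands@6:L; in-air after throw: [b2@5:R b3@6:L b1@7:R]
Beat 3 (R): throw ball4 h=7 -> lands@10:L; in-air after throw: [b2@5:R b3@6:L b1@7:R b4@10:L]
Beat 4 (L): throw ball5 h=4 -> lands@8:L; in-air after throw: [b2@5:R b3@6:L b1@7:R b5@8:L b4@10:L]
Beat 5 (R): throw ball2 h=4 -> lands@9:R; in-air after throw: [b3@6:L b1@7:R b5@8:L b2@9:R b4@10:L]
Beat 6 (L): throw ball3 h=7 -> lands@13:R; in-air after throw: [b1@7:R b5@8:L b2@9:R b4@10:L b3@13:R]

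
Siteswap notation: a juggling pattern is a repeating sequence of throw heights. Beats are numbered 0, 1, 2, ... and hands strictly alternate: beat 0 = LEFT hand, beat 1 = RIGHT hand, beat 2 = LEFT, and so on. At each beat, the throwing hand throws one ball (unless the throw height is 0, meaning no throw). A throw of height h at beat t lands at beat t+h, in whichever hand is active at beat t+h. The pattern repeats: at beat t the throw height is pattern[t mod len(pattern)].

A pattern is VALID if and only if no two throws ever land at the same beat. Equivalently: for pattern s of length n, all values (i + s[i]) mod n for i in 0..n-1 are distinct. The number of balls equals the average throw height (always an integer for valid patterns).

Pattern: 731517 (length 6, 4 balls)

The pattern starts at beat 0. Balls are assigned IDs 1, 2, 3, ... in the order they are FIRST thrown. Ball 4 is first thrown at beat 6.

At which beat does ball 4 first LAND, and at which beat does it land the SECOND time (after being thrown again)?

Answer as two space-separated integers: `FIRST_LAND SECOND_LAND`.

Beat 0 (L): throw ball1 h=7 -> lands@7:R; in-air after throw: [b1@7:R]
Beat 1 (R): throw ball2 h=3 -> lands@4:L; in-air after throw: [b2@4:L b1@7:R]
Beat 2 (L): throw ball3 h=1 -> lands@3:R; in-air after throw: [b3@3:R b2@4:L b1@7:R]
Beat 3 (R): throw ball3 h=5 -> lands@8:L; in-air after throw: [b2@4:L b1@7:R b3@8:L]
Beat 4 (L): throw ball2 h=1 -> lands@5:R; in-air after throw: [b2@5:R b1@7:R b3@8:L]
Beat 5 (R): throw ball2 h=7 -> lands@12:L; in-air after throw: [b1@7:R b3@8:L b2@12:L]
Beat 6 (L): throw ball4 h=7 -> lands@13:R; in-air after throw: [b1@7:R b3@8:L b2@12:L b4@13:R]
Beat 7 (R): throw ball1 h=3 -> lands@10:L; in-air after throw: [b3@8:L b1@10:L b2@12:L b4@13:R]
Beat 8 (L): throw ball3 h=1 -> lands@9:R; in-air after throw: [b3@9:R b1@10:L b2@12:L b4@13:R]
Beat 9 (R): throw ball3 h=5 -> lands@14:L; in-air after throw: [b1@10:L b2@12:L b4@13:R b3@14:L]
Beat 10 (L): throw ball1 h=1 -> lands@11:R; in-air after throw: [b1@11:R b2@12:L b4@13:R b3@14:L]
Beat 11 (R): throw ball1 h=7 -> lands@18:L; in-air after throw: [b2@12:L b4@13:R b3@14:L b1@18:L]
Beat 12 (L): throw ball2 h=7 -> lands@19:R; in-air after throw: [b4@13:R b3@14:L b1@18:L b2@19:R]
Beat 13 (R): throw ball4 h=3 -> lands@16:L; in-air after throw: [b3@14:L b4@16:L b1@18:L b2@19:R]
Beat 14 (L): throw ball3 h=1 -> lands@15:R; in-air after throw: [b3@15:R b4@16:L b1@18:L b2@19:R]
Beat 15 (R): throw ball3 h=5 -> lands@20:L; in-air after throw: [b4@16:L b1@18:L b2@19:R b3@20:L]
Beat 16 (L): throw ball4 h=1 -> lands@17:R; in-air after throw: [b4@17:R b1@18:L b2@19:R b3@20:L]
Ball 4: thrown@6 h=7 -> first land @13; rethrown@13 h=3 -> second land @16

Answer: 13 16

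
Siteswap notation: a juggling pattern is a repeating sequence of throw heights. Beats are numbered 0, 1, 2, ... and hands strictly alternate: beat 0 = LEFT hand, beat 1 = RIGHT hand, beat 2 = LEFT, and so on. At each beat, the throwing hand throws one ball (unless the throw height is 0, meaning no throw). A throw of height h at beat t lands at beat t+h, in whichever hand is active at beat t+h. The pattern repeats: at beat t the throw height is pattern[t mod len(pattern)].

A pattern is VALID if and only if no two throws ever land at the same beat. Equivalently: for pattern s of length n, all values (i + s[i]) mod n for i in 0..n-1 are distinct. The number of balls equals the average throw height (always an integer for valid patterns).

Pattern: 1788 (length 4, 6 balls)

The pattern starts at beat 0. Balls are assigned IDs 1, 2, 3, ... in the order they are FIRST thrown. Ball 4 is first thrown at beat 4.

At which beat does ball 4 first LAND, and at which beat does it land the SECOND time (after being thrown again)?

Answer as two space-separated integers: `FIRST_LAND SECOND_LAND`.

Beat 0 (L): throw ball1 h=1 -> lands@1:R; in-air after throw: [b1@1:R]
Beat 1 (R): throw ball1 h=7 -> lands@8:L; in-air after throw: [b1@8:L]
Beat 2 (L): throw ball2 h=8 -> lands@10:L; in-air after throw: [b1@8:L b2@10:L]
Beat 3 (R): throw ball3 h=8 -> lands@11:R; in-air after throw: [b1@8:L b2@10:L b3@11:R]
Beat 4 (L): throw ball4 h=1 -> lands@5:R; in-air after throw: [b4@5:R b1@8:L b2@10:L b3@11:R]
Beat 5 (R): throw ball4 h=7 -> lands@12:L; in-air after throw: [b1@8:L b2@10:L b3@11:R b4@12:L]
Beat 6 (L): throw ball5 h=8 -> lands@14:L; in-air after throw: [b1@8:L b2@10:L b3@11:R b4@12:L b5@14:L]
Beat 7 (R): throw ball6 h=8 -> lands@15:R; in-air after throw: [b1@8:L b2@10:L b3@11:R b4@12:L b5@14:L b6@15:R]
Beat 8 (L): throw ball1 h=1 -> lands@9:R; in-air after throw: [b1@9:R b2@10:L b3@11:R b4@12:L b5@14:L b6@15:R]
Beat 9 (R): throw ball1 h=7 -> lands@16:L; in-air after throw: [b2@10:L b3@11:R b4@12:L b5@14:L b6@15:R b1@16:L]
Beat 10 (L): throw ball2 h=8 -> lands@18:L; in-air after throw: [b3@11:R b4@12:L b5@14:L b6@15:R b1@16:L b2@18:L]
Beat 11 (R): throw ball3 h=8 -> lands@19:R; in-air after throw: [b4@12:L b5@14:L b6@15:R b1@16:L b2@18:L b3@19:R]
Ball 4: thrown@4 h=1 -> first land @5; rethrown@5 h=7 -> second land @12

Answer: 5 12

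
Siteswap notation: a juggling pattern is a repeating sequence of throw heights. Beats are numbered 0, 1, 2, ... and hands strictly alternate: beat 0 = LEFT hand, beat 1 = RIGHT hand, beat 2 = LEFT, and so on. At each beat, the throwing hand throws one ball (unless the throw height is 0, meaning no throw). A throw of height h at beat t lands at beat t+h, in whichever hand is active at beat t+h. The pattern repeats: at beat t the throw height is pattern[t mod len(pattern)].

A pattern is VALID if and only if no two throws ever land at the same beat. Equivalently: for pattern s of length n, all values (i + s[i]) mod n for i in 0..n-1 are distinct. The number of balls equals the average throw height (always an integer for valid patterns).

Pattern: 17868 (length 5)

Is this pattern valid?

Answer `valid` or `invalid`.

i=0: (i + s[i]) mod n = (0 + 1) mod 5 = 1
i=1: (i + s[i]) mod n = (1 + 7) mod 5 = 3
i=2: (i + s[i]) mod n = (2 + 8) mod 5 = 0
i=3: (i + s[i]) mod n = (3 + 6) mod 5 = 4
i=4: (i + s[i]) mod n = (4 + 8) mod 5 = 2
Residues: [1, 3, 0, 4, 2], distinct: True

Answer: valid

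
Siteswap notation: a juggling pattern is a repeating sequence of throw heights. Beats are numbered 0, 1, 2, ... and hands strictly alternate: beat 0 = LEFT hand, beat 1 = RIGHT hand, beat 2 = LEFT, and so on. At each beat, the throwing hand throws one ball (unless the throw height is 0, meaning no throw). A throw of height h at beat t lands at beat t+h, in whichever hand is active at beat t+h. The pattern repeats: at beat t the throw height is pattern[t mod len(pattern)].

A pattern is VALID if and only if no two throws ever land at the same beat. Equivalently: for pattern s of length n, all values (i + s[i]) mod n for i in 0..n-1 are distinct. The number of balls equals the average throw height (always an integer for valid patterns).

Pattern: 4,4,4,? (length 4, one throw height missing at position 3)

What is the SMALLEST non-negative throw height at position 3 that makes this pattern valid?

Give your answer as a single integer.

i=0: (0 + 4) mod 4 = 0
i=1: (1 + 4) mod 4 = 1
i=2: (2 + 4) mod 4 = 2
i=3: s[i]=? (unknown)
Known residues: [0, 1, 2]; need a permutation of 0..3, so missing residue r = 3
Need (3 + s) mod 4 = 3; smallest s = (3 - 3) mod 4 = 0

Answer: 0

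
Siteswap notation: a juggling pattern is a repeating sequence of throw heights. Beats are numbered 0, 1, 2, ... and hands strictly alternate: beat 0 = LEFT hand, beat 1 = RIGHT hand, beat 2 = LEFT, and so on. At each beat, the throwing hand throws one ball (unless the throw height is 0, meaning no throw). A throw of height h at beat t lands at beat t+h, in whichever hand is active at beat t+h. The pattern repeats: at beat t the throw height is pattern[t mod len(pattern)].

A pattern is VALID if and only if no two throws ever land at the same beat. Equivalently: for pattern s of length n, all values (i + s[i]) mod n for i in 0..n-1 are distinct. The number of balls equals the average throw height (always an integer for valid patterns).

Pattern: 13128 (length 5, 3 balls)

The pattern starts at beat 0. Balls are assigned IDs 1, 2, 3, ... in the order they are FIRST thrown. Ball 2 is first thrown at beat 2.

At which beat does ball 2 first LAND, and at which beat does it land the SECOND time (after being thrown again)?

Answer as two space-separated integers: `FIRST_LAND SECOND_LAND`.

Answer: 3 5

Derivation:
Beat 0 (L): throw ball1 h=1 -> lands@1:R; in-air after throw: [b1@1:R]
Beat 1 (R): throw ball1 h=3 -> lands@4:L; in-air after throw: [b1@4:L]
Beat 2 (L): throw ball2 h=1 -> lands@3:R; in-air after throw: [b2@3:R b1@4:L]
Beat 3 (R): throw ball2 h=2 -> lands@5:R; in-air after throw: [b1@4:L b2@5:R]
Beat 4 (L): throw ball1 h=8 -> lands@12:L; in-air after throw: [b2@5:R b1@12:L]
Beat 5 (R): throw ball2 h=1 -> lands@6:L; in-air after throw: [b2@6:L b1@12:L]
Ball 2: thrown@2 h=1 -> first land @3; rethrown@3 h=2 -> second land @5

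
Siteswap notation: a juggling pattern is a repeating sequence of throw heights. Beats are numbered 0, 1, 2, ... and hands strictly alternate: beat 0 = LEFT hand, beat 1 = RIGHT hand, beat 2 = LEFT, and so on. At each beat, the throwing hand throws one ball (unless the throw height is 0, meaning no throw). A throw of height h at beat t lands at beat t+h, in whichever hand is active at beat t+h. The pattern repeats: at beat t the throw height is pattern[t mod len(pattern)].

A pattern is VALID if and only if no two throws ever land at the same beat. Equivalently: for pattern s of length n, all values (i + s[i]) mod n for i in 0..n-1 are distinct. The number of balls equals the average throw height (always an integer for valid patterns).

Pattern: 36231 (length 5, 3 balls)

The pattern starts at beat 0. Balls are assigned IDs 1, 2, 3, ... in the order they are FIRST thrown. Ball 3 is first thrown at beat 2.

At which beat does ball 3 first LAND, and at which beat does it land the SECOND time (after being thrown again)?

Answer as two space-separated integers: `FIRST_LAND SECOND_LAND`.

Answer: 4 5

Derivation:
Beat 0 (L): throw ball1 h=3 -> lands@3:R; in-air after throw: [b1@3:R]
Beat 1 (R): throw ball2 h=6 -> lands@7:R; in-air after throw: [b1@3:R b2@7:R]
Beat 2 (L): throw ball3 h=2 -> lands@4:L; in-air after throw: [b1@3:R b3@4:L b2@7:R]
Beat 3 (R): throw ball1 h=3 -> lands@6:L; in-air after throw: [b3@4:L b1@6:L b2@7:R]
Beat 4 (L): throw ball3 h=1 -> lands@5:R; in-air after throw: [b3@5:R b1@6:L b2@7:R]
Beat 5 (R): throw ball3 h=3 -> lands@8:L; in-air after throw: [b1@6:L b2@7:R b3@8:L]
Ball 3: thrown@2 h=2 -> first land @4; rethrown@4 h=1 -> second land @5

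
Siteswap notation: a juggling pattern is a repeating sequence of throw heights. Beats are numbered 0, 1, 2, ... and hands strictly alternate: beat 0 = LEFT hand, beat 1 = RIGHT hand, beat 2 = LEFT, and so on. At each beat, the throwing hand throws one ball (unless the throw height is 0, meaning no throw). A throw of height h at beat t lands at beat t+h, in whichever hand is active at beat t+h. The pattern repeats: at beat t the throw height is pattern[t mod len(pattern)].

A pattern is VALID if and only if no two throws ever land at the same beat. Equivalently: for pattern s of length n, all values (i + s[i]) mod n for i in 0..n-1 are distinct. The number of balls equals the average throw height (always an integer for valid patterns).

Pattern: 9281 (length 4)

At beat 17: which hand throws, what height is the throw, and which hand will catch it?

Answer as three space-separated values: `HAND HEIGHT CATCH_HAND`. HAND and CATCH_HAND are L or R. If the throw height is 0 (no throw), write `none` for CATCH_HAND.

Answer: R 2 R

Derivation:
Beat 17: 17 mod 2 = 1, so hand = R
Throw height = pattern[17 mod 4] = pattern[1] = 2
Lands at beat 17+2=19, 19 mod 2 = 1, so catch hand = R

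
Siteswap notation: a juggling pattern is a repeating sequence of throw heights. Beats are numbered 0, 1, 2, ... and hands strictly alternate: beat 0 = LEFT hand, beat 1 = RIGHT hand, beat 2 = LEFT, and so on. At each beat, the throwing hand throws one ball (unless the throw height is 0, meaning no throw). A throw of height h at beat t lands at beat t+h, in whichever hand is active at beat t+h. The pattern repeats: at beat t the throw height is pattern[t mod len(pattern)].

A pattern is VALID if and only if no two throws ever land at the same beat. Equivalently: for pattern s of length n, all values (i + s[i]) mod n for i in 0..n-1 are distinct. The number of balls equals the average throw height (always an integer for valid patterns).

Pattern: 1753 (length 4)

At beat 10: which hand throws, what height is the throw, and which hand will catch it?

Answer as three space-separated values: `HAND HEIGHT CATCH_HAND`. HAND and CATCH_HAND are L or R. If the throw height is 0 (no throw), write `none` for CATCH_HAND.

Beat 10: 10 mod 2 = 0, so hand = L
Throw height = pattern[10 mod 4] = pattern[2] = 5
Lands at beat 10+5=15, 15 mod 2 = 1, so catch hand = R

Answer: L 5 R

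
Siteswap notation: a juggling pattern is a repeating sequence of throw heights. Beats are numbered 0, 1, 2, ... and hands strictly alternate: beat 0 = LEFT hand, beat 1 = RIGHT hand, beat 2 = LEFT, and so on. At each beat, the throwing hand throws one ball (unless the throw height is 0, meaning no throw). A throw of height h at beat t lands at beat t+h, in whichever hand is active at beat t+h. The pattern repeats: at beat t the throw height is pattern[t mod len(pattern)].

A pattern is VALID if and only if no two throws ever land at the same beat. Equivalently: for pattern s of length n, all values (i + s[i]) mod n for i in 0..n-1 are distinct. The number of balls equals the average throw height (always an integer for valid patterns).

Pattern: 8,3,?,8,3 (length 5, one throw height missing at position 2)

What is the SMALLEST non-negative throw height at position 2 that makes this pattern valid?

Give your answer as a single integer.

Answer: 3

Derivation:
i=0: (0 + 8) mod 5 = 3
i=1: (1 + 3) mod 5 = 4
i=2: s[i]=? (unknown)
i=3: (3 + 8) mod 5 = 1
i=4: (4 + 3) mod 5 = 2
Known residues: [1, 2, 3, 4]; need a permutation of 0..4, so missing residue r = 0
Need (2 + s) mod 5 = 0; smallest s = (0 - 2) mod 5 = 3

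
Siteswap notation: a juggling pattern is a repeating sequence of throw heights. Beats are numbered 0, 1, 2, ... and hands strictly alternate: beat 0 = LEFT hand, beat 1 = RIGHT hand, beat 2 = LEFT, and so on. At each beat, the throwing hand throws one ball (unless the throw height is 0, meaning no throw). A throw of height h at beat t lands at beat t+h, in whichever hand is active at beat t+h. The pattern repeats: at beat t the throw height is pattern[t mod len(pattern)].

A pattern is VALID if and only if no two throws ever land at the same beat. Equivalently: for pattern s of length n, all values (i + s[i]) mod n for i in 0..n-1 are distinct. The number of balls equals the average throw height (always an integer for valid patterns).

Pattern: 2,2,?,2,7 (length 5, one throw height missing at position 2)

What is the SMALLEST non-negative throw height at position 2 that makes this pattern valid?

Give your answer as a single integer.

i=0: (0 + 2) mod 5 = 2
i=1: (1 + 2) mod 5 = 3
i=2: s[i]=? (unknown)
i=3: (3 + 2) mod 5 = 0
i=4: (4 + 7) mod 5 = 1
Known residues: [0, 1, 2, 3]; need a permutation of 0..4, so missing residue r = 4
Need (2 + s) mod 5 = 4; smallest s = (4 - 2) mod 5 = 2

Answer: 2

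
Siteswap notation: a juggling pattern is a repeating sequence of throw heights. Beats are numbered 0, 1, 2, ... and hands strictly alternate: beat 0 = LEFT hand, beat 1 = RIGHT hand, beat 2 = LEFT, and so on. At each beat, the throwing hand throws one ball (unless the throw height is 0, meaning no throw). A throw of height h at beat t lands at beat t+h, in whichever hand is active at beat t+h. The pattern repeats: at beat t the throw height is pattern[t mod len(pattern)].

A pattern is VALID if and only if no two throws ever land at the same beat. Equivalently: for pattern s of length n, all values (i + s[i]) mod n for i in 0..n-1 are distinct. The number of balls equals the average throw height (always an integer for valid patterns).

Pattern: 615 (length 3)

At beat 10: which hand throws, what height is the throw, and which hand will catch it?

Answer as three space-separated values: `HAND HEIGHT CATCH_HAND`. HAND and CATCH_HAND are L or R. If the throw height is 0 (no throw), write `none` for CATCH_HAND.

Answer: L 1 R

Derivation:
Beat 10: 10 mod 2 = 0, so hand = L
Throw height = pattern[10 mod 3] = pattern[1] = 1
Lands at beat 10+1=11, 11 mod 2 = 1, so catch hand = R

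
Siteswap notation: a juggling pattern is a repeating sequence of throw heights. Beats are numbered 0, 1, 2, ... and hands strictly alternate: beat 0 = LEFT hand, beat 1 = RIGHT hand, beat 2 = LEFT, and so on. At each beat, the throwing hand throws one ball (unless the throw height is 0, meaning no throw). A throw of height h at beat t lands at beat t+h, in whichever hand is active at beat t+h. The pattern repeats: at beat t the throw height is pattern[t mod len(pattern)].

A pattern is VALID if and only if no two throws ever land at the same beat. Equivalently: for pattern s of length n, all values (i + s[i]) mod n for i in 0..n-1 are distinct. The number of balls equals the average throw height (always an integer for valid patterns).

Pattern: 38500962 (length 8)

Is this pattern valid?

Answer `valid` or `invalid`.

i=0: (i + s[i]) mod n = (0 + 3) mod 8 = 3
i=1: (i + s[i]) mod n = (1 + 8) mod 8 = 1
i=2: (i + s[i]) mod n = (2 + 5) mod 8 = 7
i=3: (i + s[i]) mod n = (3 + 0) mod 8 = 3
i=4: (i + s[i]) mod n = (4 + 0) mod 8 = 4
i=5: (i + s[i]) mod n = (5 + 9) mod 8 = 6
i=6: (i + s[i]) mod n = (6 + 6) mod 8 = 4
i=7: (i + s[i]) mod n = (7 + 2) mod 8 = 1
Residues: [3, 1, 7, 3, 4, 6, 4, 1], distinct: False

Answer: invalid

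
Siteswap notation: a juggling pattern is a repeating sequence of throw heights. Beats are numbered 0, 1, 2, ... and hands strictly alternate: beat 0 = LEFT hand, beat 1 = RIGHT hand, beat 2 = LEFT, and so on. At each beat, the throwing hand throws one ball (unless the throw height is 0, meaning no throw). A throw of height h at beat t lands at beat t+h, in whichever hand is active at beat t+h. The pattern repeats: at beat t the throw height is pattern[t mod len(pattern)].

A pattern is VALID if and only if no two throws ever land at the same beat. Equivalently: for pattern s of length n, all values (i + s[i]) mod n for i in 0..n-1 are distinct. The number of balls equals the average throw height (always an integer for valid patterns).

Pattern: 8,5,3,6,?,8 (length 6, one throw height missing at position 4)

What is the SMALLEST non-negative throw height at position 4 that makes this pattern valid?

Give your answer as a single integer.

i=0: (0 + 8) mod 6 = 2
i=1: (1 + 5) mod 6 = 0
i=2: (2 + 3) mod 6 = 5
i=3: (3 + 6) mod 6 = 3
i=4: s[i]=? (unknown)
i=5: (5 + 8) mod 6 = 1
Known residues: [0, 1, 2, 3, 5]; need a permutation of 0..5, so missing residue r = 4
Need (4 + s) mod 6 = 4; smallest s = (4 - 4) mod 6 = 0

Answer: 0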